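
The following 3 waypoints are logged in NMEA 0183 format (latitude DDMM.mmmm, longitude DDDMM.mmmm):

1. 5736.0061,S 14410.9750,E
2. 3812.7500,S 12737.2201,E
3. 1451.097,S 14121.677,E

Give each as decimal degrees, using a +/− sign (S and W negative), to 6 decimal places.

1. -57.600102, 144.182917
2. -38.212500, 127.620335
3. -14.851617, 141.361283

Point 1:
  Lat: split at 2 digits → 57° and 36.0061′; 57 + 36.0061/60 = 57.6001017
  S → negative
  Longitude: degrees = first 3 digits = 144, minutes = 10.975; 144 + 10.975/60 = 144.1829167
  E → positive
Point 2:
  φ: degrees = first 2 digits = 38, minutes = 12.75; 38 + 12.75/60 = 38.2125000
  hemisphere S, so the sign is −
  Longitude: degrees = first 3 digits = 127, minutes = 37.2201; 127 + 37.2201/60 = 127.6203350
  E ⇒ keep positive
Point 3:
  φ: split at 2 digits → 14° and 51.097′; 14 + 51.097/60 = 14.8516167
  hemisphere S, so the sign is −
  Lon: degrees = first 3 digits = 141, minutes = 21.677; 141 + 21.677/60 = 141.3612833
  E ⇒ keep positive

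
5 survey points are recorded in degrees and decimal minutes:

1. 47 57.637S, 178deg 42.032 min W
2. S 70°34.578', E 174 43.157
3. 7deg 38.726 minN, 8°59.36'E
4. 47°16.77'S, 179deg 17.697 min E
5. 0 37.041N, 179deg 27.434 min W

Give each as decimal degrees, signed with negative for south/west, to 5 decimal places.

1. -47.96062, -178.70053
2. -70.57630, 174.71928
3. 7.64543, 8.98933
4. -47.27950, 179.29495
5. 0.61735, -179.45723

Point 1:
  φ: 47 + 57.637/60 = 47.960617
  S → negative
  Lon: 178 + 42.032/60 = 178.700533
  W ⇒ negate
Point 2:
  Latitude: 34.578′ = 0.576300°; total 70.576300
  S → negative
  Longitude: 43.157′ = 0.719283°; total 174.719283
  E ⇒ keep positive
Point 3:
  Lat: 38.726′ = 0.645433°; total 7.645433
  N → positive
  λ: 59.36′ = 0.989333°; total 8.989333
  E ⇒ keep positive
Point 4:
  φ: 16.77′ = 0.279500°; total 47.279500
  S → negative
  Longitude: 179 + 17.697/60 = 179.294950
  E ⇒ keep positive
Point 5:
  φ: 0 + 37.041/60 = 0.617350
  N ⇒ keep positive
  Lon: 179 + 27.434/60 = 179.457233
  hemisphere W, so the sign is −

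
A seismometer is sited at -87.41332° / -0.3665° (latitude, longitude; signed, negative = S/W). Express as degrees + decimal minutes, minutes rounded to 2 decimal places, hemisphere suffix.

87° 24.80′ S, 0° 21.99′ W

Latitude is negative → S; |value| = 87.413320
Latitude: 87° + 0.413320 × 60 = 87° 24.7992′
Longitude is negative → W; |value| = 0.366500
λ: fractional part 0.366500 → 21.9900 minutes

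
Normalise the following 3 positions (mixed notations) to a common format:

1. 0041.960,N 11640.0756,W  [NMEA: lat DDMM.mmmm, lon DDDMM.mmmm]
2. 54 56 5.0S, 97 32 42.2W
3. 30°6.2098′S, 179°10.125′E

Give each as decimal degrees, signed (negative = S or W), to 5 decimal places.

1. 0.69933, -116.66793
2. -54.93472, -97.54506
3. -30.10350, 179.16875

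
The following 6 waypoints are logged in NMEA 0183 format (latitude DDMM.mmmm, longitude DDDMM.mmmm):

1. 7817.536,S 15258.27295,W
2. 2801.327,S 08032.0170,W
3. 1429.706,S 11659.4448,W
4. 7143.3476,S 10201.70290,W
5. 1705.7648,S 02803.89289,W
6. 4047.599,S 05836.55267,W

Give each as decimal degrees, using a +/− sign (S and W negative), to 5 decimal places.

1. -78.29227, -152.97122
2. -28.02212, -80.53362
3. -14.49510, -116.99075
4. -71.72246, -102.02838
5. -17.09608, -28.06488
6. -40.79332, -58.60921

Point 1:
  Latitude: degrees = first 2 digits = 78, minutes = 17.536; 78 + 17.536/60 = 78.292267
  S → negative
  λ: degrees = first 3 digits = 152, minutes = 58.27295; 152 + 58.27295/60 = 152.971216
  hemisphere W, so the sign is −
Point 2:
  Latitude: split at 2 digits → 28° and 1.327′; 28 + 1.327/60 = 28.022117
  S ⇒ negate
  λ: split at 3 digits → 080° and 32.017′; 80 + 32.017/60 = 80.533617
  W → negative
Point 3:
  Latitude: split at 2 digits → 14° and 29.706′; 14 + 29.706/60 = 14.495100
  S ⇒ negate
  λ: split at 3 digits → 116° and 59.4448′; 116 + 59.4448/60 = 116.990747
  W → negative
Point 4:
  Lat: degrees = first 2 digits = 71, minutes = 43.3476; 71 + 43.3476/60 = 71.722460
  S ⇒ negate
  λ: split at 3 digits → 102° and 1.7029′; 102 + 1.7029/60 = 102.028382
  W ⇒ negate
Point 5:
  Lat: degrees = first 2 digits = 17, minutes = 5.7648; 17 + 5.7648/60 = 17.096080
  S → negative
  λ: degrees = first 3 digits = 28, minutes = 3.89289; 28 + 3.89289/60 = 28.064882
  W → negative
Point 6:
  Lat: degrees = first 2 digits = 40, minutes = 47.599; 40 + 47.599/60 = 40.793317
  S → negative
  Longitude: split at 3 digits → 058° and 36.55267′; 58 + 36.55267/60 = 58.609211
  hemisphere W, so the sign is −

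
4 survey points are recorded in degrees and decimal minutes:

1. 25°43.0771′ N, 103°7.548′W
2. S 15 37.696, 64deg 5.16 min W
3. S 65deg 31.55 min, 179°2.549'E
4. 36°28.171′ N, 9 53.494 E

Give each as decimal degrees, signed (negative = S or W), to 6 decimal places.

Point 1:
  Latitude: 25 + 43.0771/60 = 25.7179517
  N → positive
  Longitude: 7.548′ = 0.125800°; total 103.1258000
  W → negative
Point 2:
  Lat: 37.696′ = 0.628267°; total 15.6282667
  S → negative
  Lon: 5.16′ = 0.086000°; total 64.0860000
  hemisphere W, so the sign is −
Point 3:
  Latitude: 31.55′ = 0.525833°; total 65.5258333
  S → negative
  Longitude: 2.549′ = 0.042483°; total 179.0424833
  E → positive
Point 4:
  φ: 28.171′ = 0.469517°; total 36.4695167
  N → positive
  Lon: 53.494′ = 0.891567°; total 9.8915667
  E ⇒ keep positive

1. 25.717952, -103.125800
2. -15.628267, -64.086000
3. -65.525833, 179.042483
4. 36.469517, 9.891567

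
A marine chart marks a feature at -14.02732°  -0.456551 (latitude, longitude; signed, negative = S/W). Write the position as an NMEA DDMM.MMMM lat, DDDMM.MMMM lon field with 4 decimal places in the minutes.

1401.6392,S / 00027.3931,W

Latitude is negative → S; |value| = 14.027320
Lat: fractional part 0.027320 → 1.639200 minutes
Longitude is negative → W; |value| = 0.456551
Lon: fractional part 0.456551 → 27.393060 minutes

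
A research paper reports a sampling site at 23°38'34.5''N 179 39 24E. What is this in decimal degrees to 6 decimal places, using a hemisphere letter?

23.642917° N, 179.656667° E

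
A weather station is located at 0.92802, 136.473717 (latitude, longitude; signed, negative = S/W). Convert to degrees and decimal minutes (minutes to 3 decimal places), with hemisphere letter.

0° 55.681′ N, 136° 28.423′ E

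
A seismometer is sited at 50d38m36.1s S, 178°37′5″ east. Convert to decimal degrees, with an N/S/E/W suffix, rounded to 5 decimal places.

φ: 50 + 38/60 + 36.1/3600 = 50.643361
λ: 178 + 37/60 + 5/3600 = 178.618056

50.64336° S, 178.61806° E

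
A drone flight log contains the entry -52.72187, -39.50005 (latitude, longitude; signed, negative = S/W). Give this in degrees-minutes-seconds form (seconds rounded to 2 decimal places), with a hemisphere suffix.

Latitude is negative → S; |value| = 52.721870
Lat: whole degrees 52; 43.31220′ → 43′ and 18.7320″
Longitude is negative → W; |value| = 39.500050
λ: 0.500050° → 30.00300′; 0.00300 × 60 = 0.1800″

52°43′18.73″ S, 39°30′0.18″ W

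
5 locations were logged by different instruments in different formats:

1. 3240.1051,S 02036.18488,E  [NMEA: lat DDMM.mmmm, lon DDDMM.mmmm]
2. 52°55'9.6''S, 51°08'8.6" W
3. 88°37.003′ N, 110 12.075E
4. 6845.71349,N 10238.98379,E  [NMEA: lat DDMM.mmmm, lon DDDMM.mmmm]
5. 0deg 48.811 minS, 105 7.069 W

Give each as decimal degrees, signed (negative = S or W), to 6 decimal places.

1. -32.668418, 20.603081
2. -52.919333, -51.135722
3. 88.616717, 110.201250
4. 68.761892, 102.649730
5. -0.813517, -105.117817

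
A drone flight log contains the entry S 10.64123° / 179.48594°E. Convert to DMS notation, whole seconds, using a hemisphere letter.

φ: 0.641230° → 38.47380′; 0.47380 × 60 = 28.43″
λ: whole degrees 179; 29.15640′ → 29′ and 9.38″

10°38′28″ S, 179°29′9″ E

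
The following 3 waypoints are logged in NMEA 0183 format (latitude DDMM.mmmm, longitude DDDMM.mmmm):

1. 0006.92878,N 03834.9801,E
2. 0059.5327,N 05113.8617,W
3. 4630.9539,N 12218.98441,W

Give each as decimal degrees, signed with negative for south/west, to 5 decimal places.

Point 1:
  φ: degrees = first 2 digits = 0, minutes = 6.92878; 0 + 6.92878/60 = 0.115480
  N ⇒ keep positive
  Lon: degrees = first 3 digits = 38, minutes = 34.9801; 38 + 34.9801/60 = 38.583002
  E → positive
Point 2:
  Latitude: split at 2 digits → 00° and 59.5327′; 0 + 59.5327/60 = 0.992212
  N → positive
  Lon: split at 3 digits → 051° and 13.8617′; 51 + 13.8617/60 = 51.231028
  W ⇒ negate
Point 3:
  φ: split at 2 digits → 46° and 30.9539′; 46 + 30.9539/60 = 46.515898
  N ⇒ keep positive
  Lon: degrees = first 3 digits = 122, minutes = 18.98441; 122 + 18.98441/60 = 122.316407
  hemisphere W, so the sign is −

1. 0.11548, 38.58300
2. 0.99221, -51.23103
3. 46.51590, -122.31641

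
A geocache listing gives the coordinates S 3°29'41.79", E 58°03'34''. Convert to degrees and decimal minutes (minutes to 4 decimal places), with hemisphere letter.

3° 29.6965′ S, 58° 3.5667′ E

Latitude: 29 + 41.79/60 = 29.696500′
Longitude: seconds/60 = 0.56667; minutes = 3 + 0.56667 = 3.566667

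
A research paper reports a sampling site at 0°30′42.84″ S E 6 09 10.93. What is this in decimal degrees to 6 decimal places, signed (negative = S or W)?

Latitude: 0° + 30/60 + 42.84/3600 = 0 + 0.500000 + 0.011900 = 0.5119000
hemisphere S, so the sign is −
Longitude: 6° + 9/60 + 10.93/3600 = 6 + 0.150000 + 0.003036 = 6.1530361
E ⇒ keep positive

-0.511900, 6.153036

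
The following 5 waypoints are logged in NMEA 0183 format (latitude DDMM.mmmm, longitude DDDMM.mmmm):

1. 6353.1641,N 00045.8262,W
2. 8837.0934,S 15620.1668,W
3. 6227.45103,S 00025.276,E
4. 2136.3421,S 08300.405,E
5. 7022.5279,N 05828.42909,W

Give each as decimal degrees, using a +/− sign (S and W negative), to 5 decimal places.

1. 63.88607, -0.76377
2. -88.61822, -156.33611
3. -62.45752, 0.42127
4. -21.60570, 83.00675
5. 70.37547, -58.47382

Point 1:
  Lat: degrees = first 2 digits = 63, minutes = 53.1641; 63 + 53.1641/60 = 63.886068
  N ⇒ keep positive
  Lon: split at 3 digits → 000° and 45.8262′; 0 + 45.8262/60 = 0.763770
  W → negative
Point 2:
  φ: split at 2 digits → 88° and 37.0934′; 88 + 37.0934/60 = 88.618223
  hemisphere S, so the sign is −
  Lon: split at 3 digits → 156° and 20.1668′; 156 + 20.1668/60 = 156.336113
  W → negative
Point 3:
  Latitude: split at 2 digits → 62° and 27.45103′; 62 + 27.45103/60 = 62.457517
  S → negative
  Lon: split at 3 digits → 000° and 25.276′; 0 + 25.276/60 = 0.421267
  E → positive
Point 4:
  φ: degrees = first 2 digits = 21, minutes = 36.3421; 21 + 36.3421/60 = 21.605702
  S ⇒ negate
  Lon: split at 3 digits → 083° and 0.405′; 83 + 0.405/60 = 83.006750
  E ⇒ keep positive
Point 5:
  Latitude: degrees = first 2 digits = 70, minutes = 22.5279; 70 + 22.5279/60 = 70.375465
  N ⇒ keep positive
  λ: split at 3 digits → 058° and 28.42909′; 58 + 28.42909/60 = 58.473818
  W → negative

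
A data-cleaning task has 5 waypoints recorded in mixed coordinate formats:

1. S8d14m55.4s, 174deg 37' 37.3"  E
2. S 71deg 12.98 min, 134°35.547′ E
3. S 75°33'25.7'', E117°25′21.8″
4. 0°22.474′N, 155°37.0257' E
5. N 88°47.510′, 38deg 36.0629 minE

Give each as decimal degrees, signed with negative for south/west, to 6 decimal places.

Point 1:
  Latitude: 8 + 14/60 + 55.4/3600 = 8.2487222
  S ⇒ negate
  Longitude: 174 + 37/60 + 37.3/3600 = 174.6270278
  E → positive
Point 2:
  Latitude: 71 + 12.98/60 = 71.2163333
  S → negative
  λ: 35.547′ = 0.592450°; total 134.5924500
  E ⇒ keep positive
Point 3:
  Lat: 75 + 33/60 + 25.7/3600 = 75.5571389
  S → negative
  Longitude: 117 + 25/60 + 21.8/3600 = 117.4227222
  E ⇒ keep positive
Point 4:
  φ: 22.474′ = 0.374567°; total 0.3745667
  N → positive
  λ: 37.0257′ = 0.617095°; total 155.6170950
  E → positive
Point 5:
  Latitude: 88 + 47.51/60 = 88.7918333
  N ⇒ keep positive
  Longitude: 36.0629′ = 0.601048°; total 38.6010483
  E → positive

1. -8.248722, 174.627028
2. -71.216333, 134.592450
3. -75.557139, 117.422722
4. 0.374567, 155.617095
5. 88.791833, 38.601048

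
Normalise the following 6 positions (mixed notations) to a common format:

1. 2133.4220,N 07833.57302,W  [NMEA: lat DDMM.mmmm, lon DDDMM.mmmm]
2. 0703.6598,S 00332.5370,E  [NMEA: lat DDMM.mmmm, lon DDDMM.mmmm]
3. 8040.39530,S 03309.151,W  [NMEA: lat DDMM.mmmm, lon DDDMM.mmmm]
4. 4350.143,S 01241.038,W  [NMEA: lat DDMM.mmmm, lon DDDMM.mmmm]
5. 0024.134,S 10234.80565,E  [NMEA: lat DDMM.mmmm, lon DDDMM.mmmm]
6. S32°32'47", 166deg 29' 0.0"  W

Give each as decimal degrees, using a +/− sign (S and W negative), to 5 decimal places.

1. 21.55703, -78.55955
2. -7.06100, 3.54228
3. -80.67326, -33.15252
4. -43.83572, -12.68397
5. -0.40223, 102.58009
6. -32.54639, -166.48333

Point 1:
  Latitude: split at 2 digits → 21° and 33.422′; 21 + 33.422/60 = 21.557033
  N → positive
  Lon: split at 3 digits → 078° and 33.57302′; 78 + 33.57302/60 = 78.559550
  W → negative
Point 2:
  φ: degrees = first 2 digits = 7, minutes = 3.6598; 7 + 3.6598/60 = 7.060997
  S → negative
  λ: split at 3 digits → 003° and 32.537′; 3 + 32.537/60 = 3.542283
  E → positive
Point 3:
  Lat: split at 2 digits → 80° and 40.3953′; 80 + 40.3953/60 = 80.673255
  S ⇒ negate
  Longitude: split at 3 digits → 033° and 9.151′; 33 + 9.151/60 = 33.152517
  W → negative
Point 4:
  Lat: split at 2 digits → 43° and 50.143′; 43 + 50.143/60 = 43.835717
  S ⇒ negate
  λ: split at 3 digits → 012° and 41.038′; 12 + 41.038/60 = 12.683967
  W ⇒ negate
Point 5:
  Lat: degrees = first 2 digits = 0, minutes = 24.134; 0 + 24.134/60 = 0.402233
  S → negative
  Lon: split at 3 digits → 102° and 34.80565′; 102 + 34.80565/60 = 102.580094
  E ⇒ keep positive
Point 6:
  Lat: 32° + 32/60 + 47/3600 = 32 + 0.533333 + 0.013056 = 32.546389
  S ⇒ negate
  λ: 29′ + 0″ = 29.00000′; 166 + 29.00000/60 = 166.483333
  W → negative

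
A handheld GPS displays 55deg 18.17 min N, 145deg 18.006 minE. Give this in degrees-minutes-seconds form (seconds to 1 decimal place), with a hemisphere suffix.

Latitude: 18.17000′ → 18′ and 0.17000 × 60 = 10.200″
Lon: 18.00600′ → 18′ and 0.00600 × 60 = 0.360″

55°18′10.2″ N, 145°18′0.4″ E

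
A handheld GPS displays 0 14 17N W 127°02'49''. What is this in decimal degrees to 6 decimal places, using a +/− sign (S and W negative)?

0.238056, -127.046944

φ: 14′ + 17″ = 14.28333′; 0 + 14.28333/60 = 0.2380556
N → positive
Lon: 127° + 2/60 + 49/3600 = 127 + 0.033333 + 0.013611 = 127.0469444
W ⇒ negate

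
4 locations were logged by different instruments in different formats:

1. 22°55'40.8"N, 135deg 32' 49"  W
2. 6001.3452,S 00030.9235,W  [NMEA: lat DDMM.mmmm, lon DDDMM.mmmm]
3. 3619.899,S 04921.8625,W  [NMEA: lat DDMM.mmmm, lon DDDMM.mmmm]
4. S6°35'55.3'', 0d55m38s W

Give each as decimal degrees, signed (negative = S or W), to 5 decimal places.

1. 22.92800, -135.54694
2. -60.02242, -0.51539
3. -36.33165, -49.36438
4. -6.59869, -0.92722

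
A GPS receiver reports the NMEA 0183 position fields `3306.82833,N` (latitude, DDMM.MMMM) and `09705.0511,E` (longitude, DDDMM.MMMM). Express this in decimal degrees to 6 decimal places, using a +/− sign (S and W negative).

33.113806, 97.084185

Latitude: degrees = first 2 digits = 33, minutes = 6.82833; 33 + 6.82833/60 = 33.1138055
N ⇒ keep positive
λ: degrees = first 3 digits = 97, minutes = 5.0511; 97 + 5.0511/60 = 97.0841850
E ⇒ keep positive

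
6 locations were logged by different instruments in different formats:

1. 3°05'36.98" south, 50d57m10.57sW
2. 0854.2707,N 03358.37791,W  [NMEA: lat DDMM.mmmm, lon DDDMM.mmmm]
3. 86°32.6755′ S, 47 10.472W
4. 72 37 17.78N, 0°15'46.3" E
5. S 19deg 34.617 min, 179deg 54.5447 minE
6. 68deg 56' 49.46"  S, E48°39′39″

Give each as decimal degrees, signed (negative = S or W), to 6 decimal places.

Point 1:
  Lat: 3 + 5/60 + 36.98/3600 = 3.0936056
  S → negative
  Longitude: 50 + 57/60 + 10.57/3600 = 50.9529361
  W → negative
Point 2:
  Lat: split at 2 digits → 08° and 54.2707′; 8 + 54.2707/60 = 8.9045117
  N ⇒ keep positive
  λ: split at 3 digits → 033° and 58.37791′; 33 + 58.37791/60 = 33.9729652
  W ⇒ negate
Point 3:
  φ: 32.6755′ = 0.544592°; total 86.5445917
  hemisphere S, so the sign is −
  Longitude: 10.472′ = 0.174533°; total 47.1745333
  hemisphere W, so the sign is −
Point 4:
  Lat: 72° + 37/60 + 17.78/3600 = 72 + 0.616667 + 0.004939 = 72.6216056
  N → positive
  Longitude: 0° + 15/60 + 46.3/3600 = 0 + 0.250000 + 0.012861 = 0.2628611
  E → positive
Point 5:
  Lat: 34.617′ = 0.576950°; total 19.5769500
  S ⇒ negate
  Longitude: 179 + 54.5447/60 = 179.9090783
  E → positive
Point 6:
  Latitude: 68° + 56/60 + 49.46/3600 = 68 + 0.933333 + 0.013739 = 68.9470722
  S ⇒ negate
  λ: 48° + 39/60 + 39/3600 = 48 + 0.650000 + 0.010833 = 48.6608333
  E ⇒ keep positive

1. -3.093606, -50.952936
2. 8.904512, -33.972965
3. -86.544592, -47.174533
4. 72.621606, 0.262861
5. -19.576950, 179.909078
6. -68.947072, 48.660833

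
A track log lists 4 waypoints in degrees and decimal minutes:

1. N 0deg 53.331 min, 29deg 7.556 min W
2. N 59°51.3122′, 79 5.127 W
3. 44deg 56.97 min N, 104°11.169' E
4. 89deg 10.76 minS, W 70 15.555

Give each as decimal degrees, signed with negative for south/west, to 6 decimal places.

1. 0.888850, -29.125933
2. 59.855203, -79.085450
3. 44.949500, 104.186150
4. -89.179333, -70.259250

Point 1:
  Lat: 0 + 53.331/60 = 0.8888500
  N → positive
  Lon: 29 + 7.556/60 = 29.1259333
  W ⇒ negate
Point 2:
  φ: 59 + 51.3122/60 = 59.8552033
  N ⇒ keep positive
  Lon: 5.127′ = 0.085450°; total 79.0854500
  W → negative
Point 3:
  φ: 44 + 56.97/60 = 44.9495000
  N → positive
  Lon: 104 + 11.169/60 = 104.1861500
  E ⇒ keep positive
Point 4:
  Latitude: 89 + 10.76/60 = 89.1793333
  hemisphere S, so the sign is −
  λ: 15.555′ = 0.259250°; total 70.2592500
  hemisphere W, so the sign is −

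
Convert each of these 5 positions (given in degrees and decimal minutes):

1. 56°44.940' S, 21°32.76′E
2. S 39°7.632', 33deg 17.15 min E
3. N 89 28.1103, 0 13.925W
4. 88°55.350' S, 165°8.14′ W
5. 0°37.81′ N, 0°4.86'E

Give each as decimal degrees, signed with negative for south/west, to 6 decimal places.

Point 1:
  Latitude: 56 + 44.94/60 = 56.7490000
  S ⇒ negate
  λ: 32.76′ = 0.546000°; total 21.5460000
  E ⇒ keep positive
Point 2:
  φ: 39 + 7.632/60 = 39.1272000
  S → negative
  Longitude: 17.15′ = 0.285833°; total 33.2858333
  E ⇒ keep positive
Point 3:
  φ: 89 + 28.1103/60 = 89.4685050
  N → positive
  Lon: 13.925′ = 0.232083°; total 0.2320833
  W ⇒ negate
Point 4:
  Latitude: 88 + 55.35/60 = 88.9225000
  S → negative
  Longitude: 8.14′ = 0.135667°; total 165.1356667
  hemisphere W, so the sign is −
Point 5:
  φ: 0 + 37.81/60 = 0.6301667
  N ⇒ keep positive
  Lon: 4.86′ = 0.081000°; total 0.0810000
  E → positive

1. -56.749000, 21.546000
2. -39.127200, 33.285833
3. 89.468505, -0.232083
4. -88.922500, -165.135667
5. 0.630167, 0.081000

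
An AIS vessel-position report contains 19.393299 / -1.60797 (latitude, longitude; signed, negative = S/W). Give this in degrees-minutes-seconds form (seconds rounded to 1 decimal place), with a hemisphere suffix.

19°23′35.9″ N, 1°36′28.7″ W

φ: 0.393299 × 60 = 23.59794′ → 23′, remainder × 60 = 35.876″
Longitude is negative → W; |value| = 1.607970
Longitude: 0.607970 × 60 = 36.47820′ → 36′, remainder × 60 = 28.692″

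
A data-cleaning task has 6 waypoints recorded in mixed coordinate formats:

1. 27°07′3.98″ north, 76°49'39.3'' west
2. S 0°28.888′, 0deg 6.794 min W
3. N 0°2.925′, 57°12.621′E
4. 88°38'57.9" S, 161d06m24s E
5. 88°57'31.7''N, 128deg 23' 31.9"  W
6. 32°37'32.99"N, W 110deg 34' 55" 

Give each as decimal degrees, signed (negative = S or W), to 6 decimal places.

1. 27.117772, -76.827583
2. -0.481467, -0.113233
3. 0.048750, 57.210350
4. -88.649417, 161.106667
5. 88.958806, -128.392194
6. 32.625831, -110.581944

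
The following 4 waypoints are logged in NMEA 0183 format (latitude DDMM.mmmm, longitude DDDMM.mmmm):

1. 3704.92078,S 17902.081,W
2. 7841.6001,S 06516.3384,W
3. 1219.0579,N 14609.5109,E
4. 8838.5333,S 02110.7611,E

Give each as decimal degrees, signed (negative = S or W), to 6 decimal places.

1. -37.082013, -179.034683
2. -78.693335, -65.272307
3. 12.317632, 146.158515
4. -88.642222, 21.179352

Point 1:
  φ: degrees = first 2 digits = 37, minutes = 4.92078; 37 + 4.92078/60 = 37.0820130
  hemisphere S, so the sign is −
  λ: split at 3 digits → 179° and 2.081′; 179 + 2.081/60 = 179.0346833
  hemisphere W, so the sign is −
Point 2:
  φ: split at 2 digits → 78° and 41.6001′; 78 + 41.6001/60 = 78.6933350
  S ⇒ negate
  Lon: split at 3 digits → 065° and 16.3384′; 65 + 16.3384/60 = 65.2723067
  hemisphere W, so the sign is −
Point 3:
  Latitude: degrees = first 2 digits = 12, minutes = 19.0579; 12 + 19.0579/60 = 12.3176317
  N → positive
  λ: degrees = first 3 digits = 146, minutes = 9.5109; 146 + 9.5109/60 = 146.1585150
  E ⇒ keep positive
Point 4:
  Lat: degrees = first 2 digits = 88, minutes = 38.5333; 88 + 38.5333/60 = 88.6422217
  S ⇒ negate
  Longitude: degrees = first 3 digits = 21, minutes = 10.7611; 21 + 10.7611/60 = 21.1793517
  E → positive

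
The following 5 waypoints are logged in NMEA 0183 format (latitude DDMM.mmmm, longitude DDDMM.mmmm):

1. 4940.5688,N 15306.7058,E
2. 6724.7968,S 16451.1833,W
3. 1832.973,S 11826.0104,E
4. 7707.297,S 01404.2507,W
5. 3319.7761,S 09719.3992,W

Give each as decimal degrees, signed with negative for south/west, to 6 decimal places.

1. 49.676147, 153.111763
2. -67.413280, -164.853055
3. -18.549550, 118.433507
4. -77.121617, -14.070845
5. -33.329602, -97.323320

Point 1:
  Lat: degrees = first 2 digits = 49, minutes = 40.5688; 49 + 40.5688/60 = 49.6761467
  N → positive
  λ: split at 3 digits → 153° and 6.7058′; 153 + 6.7058/60 = 153.1117633
  E ⇒ keep positive
Point 2:
  Latitude: degrees = first 2 digits = 67, minutes = 24.7968; 67 + 24.7968/60 = 67.4132800
  hemisphere S, so the sign is −
  λ: degrees = first 3 digits = 164, minutes = 51.1833; 164 + 51.1833/60 = 164.8530550
  hemisphere W, so the sign is −
Point 3:
  Lat: degrees = first 2 digits = 18, minutes = 32.973; 18 + 32.973/60 = 18.5495500
  hemisphere S, so the sign is −
  λ: split at 3 digits → 118° and 26.0104′; 118 + 26.0104/60 = 118.4335067
  E ⇒ keep positive
Point 4:
  φ: split at 2 digits → 77° and 7.297′; 77 + 7.297/60 = 77.1216167
  S ⇒ negate
  Longitude: split at 3 digits → 014° and 4.2507′; 14 + 4.2507/60 = 14.0708450
  W → negative
Point 5:
  Latitude: degrees = first 2 digits = 33, minutes = 19.7761; 33 + 19.7761/60 = 33.3296017
  S ⇒ negate
  Lon: degrees = first 3 digits = 97, minutes = 19.3992; 97 + 19.3992/60 = 97.3233200
  hemisphere W, so the sign is −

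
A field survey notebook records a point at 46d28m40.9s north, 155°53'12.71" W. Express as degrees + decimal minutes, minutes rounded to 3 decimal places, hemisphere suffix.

46° 28.682′ N, 155° 53.212′ W

Latitude: seconds/60 = 0.68167; minutes = 28 + 0.68167 = 28.68167
Lon: 53 + 12.71/60 = 53.21183′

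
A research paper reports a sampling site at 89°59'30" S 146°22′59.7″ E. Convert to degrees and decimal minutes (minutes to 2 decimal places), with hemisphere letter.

Lat: seconds/60 = 0.50000; minutes = 59 + 0.50000 = 59.5000
λ: 22 + 59.7/60 = 22.9950′

89° 59.50′ S, 146° 23.00′ E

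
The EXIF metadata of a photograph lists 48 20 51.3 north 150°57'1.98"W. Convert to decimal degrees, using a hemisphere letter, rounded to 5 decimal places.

48.34758° N, 150.95055° W

Latitude: 48° + 20/60 + 51.3/3600 = 48 + 0.333333 + 0.014250 = 48.347583
λ: 57′ + 1.98″ = 57.03300′; 150 + 57.03300/60 = 150.950550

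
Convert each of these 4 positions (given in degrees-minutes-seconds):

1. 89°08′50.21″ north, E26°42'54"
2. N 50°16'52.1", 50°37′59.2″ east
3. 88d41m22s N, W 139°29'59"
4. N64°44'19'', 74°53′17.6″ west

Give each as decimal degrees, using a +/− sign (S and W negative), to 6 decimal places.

1. 89.147281, 26.715000
2. 50.281139, 50.633111
3. 88.689444, -139.499722
4. 64.738611, -74.888222

Point 1:
  φ: 89 + 8/60 + 50.21/3600 = 89.1472806
  N → positive
  Longitude: 26° + 42/60 + 54/3600 = 26 + 0.700000 + 0.015000 = 26.7150000
  E → positive
Point 2:
  Lat: 50° + 16/60 + 52.1/3600 = 50 + 0.266667 + 0.014472 = 50.2811389
  N → positive
  λ: 37′ + 59.2″ = 37.98667′; 50 + 37.98667/60 = 50.6331111
  E ⇒ keep positive
Point 3:
  Latitude: 88° + 41/60 + 22/3600 = 88 + 0.683333 + 0.006111 = 88.6894444
  N → positive
  Lon: 29′ + 59″ = 29.98333′; 139 + 29.98333/60 = 139.4997222
  W ⇒ negate
Point 4:
  φ: 64° + 44/60 + 19/3600 = 64 + 0.733333 + 0.005278 = 64.7386111
  N → positive
  Lon: 53′ + 17.6″ = 53.29333′; 74 + 53.29333/60 = 74.8882222
  hemisphere W, so the sign is −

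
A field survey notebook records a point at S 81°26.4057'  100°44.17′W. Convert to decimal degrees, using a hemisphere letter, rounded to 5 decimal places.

Lat: 81 + 26.4057/60 = 81.440095
Lon: 100 + 44.17/60 = 100.736167

81.44010° S, 100.73617° W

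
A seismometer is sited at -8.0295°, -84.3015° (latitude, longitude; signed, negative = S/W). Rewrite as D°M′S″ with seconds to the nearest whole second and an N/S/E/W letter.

8°01′46″ S, 84°18′5″ W

Latitude is negative → S; |value| = 8.029500
Latitude: whole degrees 8; 1.77000′ → 1′ and 46.20″
Longitude is negative → W; |value| = 84.301500
Longitude: 0.301500 × 60 = 18.09000′ → 18′, remainder × 60 = 5.40″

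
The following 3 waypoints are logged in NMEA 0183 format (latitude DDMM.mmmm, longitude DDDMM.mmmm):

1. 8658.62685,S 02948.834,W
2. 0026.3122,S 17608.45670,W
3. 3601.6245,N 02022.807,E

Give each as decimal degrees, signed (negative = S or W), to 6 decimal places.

Point 1:
  Latitude: split at 2 digits → 86° and 58.62685′; 86 + 58.62685/60 = 86.9771142
  hemisphere S, so the sign is −
  Lon: degrees = first 3 digits = 29, minutes = 48.834; 29 + 48.834/60 = 29.8139000
  hemisphere W, so the sign is −
Point 2:
  Latitude: degrees = first 2 digits = 0, minutes = 26.3122; 0 + 26.3122/60 = 0.4385367
  hemisphere S, so the sign is −
  λ: degrees = first 3 digits = 176, minutes = 8.4567; 176 + 8.4567/60 = 176.1409450
  hemisphere W, so the sign is −
Point 3:
  Latitude: degrees = first 2 digits = 36, minutes = 1.6245; 36 + 1.6245/60 = 36.0270750
  N → positive
  λ: degrees = first 3 digits = 20, minutes = 22.807; 20 + 22.807/60 = 20.3801167
  E → positive

1. -86.977114, -29.813900
2. -0.438537, -176.140945
3. 36.027075, 20.380117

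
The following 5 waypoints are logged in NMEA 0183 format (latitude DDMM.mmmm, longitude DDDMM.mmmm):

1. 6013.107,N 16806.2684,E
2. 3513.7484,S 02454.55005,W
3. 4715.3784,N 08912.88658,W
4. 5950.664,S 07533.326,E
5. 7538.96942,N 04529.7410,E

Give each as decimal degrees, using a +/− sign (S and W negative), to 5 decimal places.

1. 60.21845, 168.10447
2. -35.22914, -24.90917
3. 47.25631, -89.21478
4. -59.84440, 75.55543
5. 75.64949, 45.49568

Point 1:
  Latitude: degrees = first 2 digits = 60, minutes = 13.107; 60 + 13.107/60 = 60.218450
  N ⇒ keep positive
  Lon: split at 3 digits → 168° and 6.2684′; 168 + 6.2684/60 = 168.104473
  E ⇒ keep positive
Point 2:
  φ: degrees = first 2 digits = 35, minutes = 13.7484; 35 + 13.7484/60 = 35.229140
  S → negative
  Longitude: degrees = first 3 digits = 24, minutes = 54.55005; 24 + 54.55005/60 = 24.909168
  W → negative
Point 3:
  Lat: split at 2 digits → 47° and 15.3784′; 47 + 15.3784/60 = 47.256307
  N ⇒ keep positive
  λ: degrees = first 3 digits = 89, minutes = 12.88658; 89 + 12.88658/60 = 89.214776
  W → negative
Point 4:
  Lat: split at 2 digits → 59° and 50.664′; 59 + 50.664/60 = 59.844400
  S → negative
  λ: degrees = first 3 digits = 75, minutes = 33.326; 75 + 33.326/60 = 75.555433
  E → positive
Point 5:
  φ: split at 2 digits → 75° and 38.96942′; 75 + 38.96942/60 = 75.649490
  N → positive
  Longitude: degrees = first 3 digits = 45, minutes = 29.741; 45 + 29.741/60 = 45.495683
  E → positive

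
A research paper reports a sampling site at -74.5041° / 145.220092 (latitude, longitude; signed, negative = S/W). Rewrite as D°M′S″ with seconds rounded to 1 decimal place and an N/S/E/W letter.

Latitude is negative → S; |value| = 74.504100
Lat: 0.504100 × 60 = 30.24600′ → 30′, remainder × 60 = 14.760″
Lon: 0.220092° → 13.20552′; 0.20552 × 60 = 12.331″

74°30′14.8″ S, 145°13′12.3″ E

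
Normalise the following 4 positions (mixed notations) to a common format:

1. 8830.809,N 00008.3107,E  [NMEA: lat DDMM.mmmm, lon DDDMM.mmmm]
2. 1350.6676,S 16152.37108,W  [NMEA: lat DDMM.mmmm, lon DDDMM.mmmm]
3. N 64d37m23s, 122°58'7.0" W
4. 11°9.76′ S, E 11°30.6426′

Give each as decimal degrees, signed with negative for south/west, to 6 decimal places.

Point 1:
  φ: split at 2 digits → 88° and 30.809′; 88 + 30.809/60 = 88.5134833
  N ⇒ keep positive
  Lon: split at 3 digits → 000° and 8.3107′; 0 + 8.3107/60 = 0.1385117
  E → positive
Point 2:
  φ: split at 2 digits → 13° and 50.6676′; 13 + 50.6676/60 = 13.8444600
  hemisphere S, so the sign is −
  Lon: degrees = first 3 digits = 161, minutes = 52.37108; 161 + 52.37108/60 = 161.8728513
  W ⇒ negate
Point 3:
  φ: 37′ + 23″ = 37.38333′; 64 + 37.38333/60 = 64.6230556
  N ⇒ keep positive
  Longitude: 122° + 58/60 + 7/3600 = 122 + 0.966667 + 0.001944 = 122.9686111
  hemisphere W, so the sign is −
Point 4:
  Latitude: 11 + 9.76/60 = 11.1626667
  S → negative
  λ: 30.6426′ = 0.510710°; total 11.5107100
  E ⇒ keep positive

1. 88.513483, 0.138512
2. -13.844460, -161.872851
3. 64.623056, -122.968611
4. -11.162667, 11.510710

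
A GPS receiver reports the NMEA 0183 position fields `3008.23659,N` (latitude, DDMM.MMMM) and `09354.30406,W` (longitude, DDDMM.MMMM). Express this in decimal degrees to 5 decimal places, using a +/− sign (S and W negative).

Lat: split at 2 digits → 30° and 8.23659′; 30 + 8.23659/60 = 30.137277
N ⇒ keep positive
Longitude: split at 3 digits → 093° and 54.30406′; 93 + 54.30406/60 = 93.905068
W ⇒ negate

30.13728, -93.90507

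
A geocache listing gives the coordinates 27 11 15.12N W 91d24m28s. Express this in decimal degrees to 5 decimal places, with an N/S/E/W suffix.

Lat: 11′ + 15.12″ = 11.25200′; 27 + 11.25200/60 = 27.187533
Lon: 91 + 24/60 + 28/3600 = 91.407778

27.18753° N, 91.40778° W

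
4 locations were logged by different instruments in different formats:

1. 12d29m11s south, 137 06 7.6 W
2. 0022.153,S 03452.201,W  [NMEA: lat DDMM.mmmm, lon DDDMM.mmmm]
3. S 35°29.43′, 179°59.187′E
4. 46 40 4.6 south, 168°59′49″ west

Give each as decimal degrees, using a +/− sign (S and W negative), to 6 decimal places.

1. -12.486389, -137.102111
2. -0.369217, -34.870017
3. -35.490500, 179.986450
4. -46.667944, -168.996944

Point 1:
  Lat: 12° + 29/60 + 11/3600 = 12 + 0.483333 + 0.003056 = 12.4863889
  S ⇒ negate
  Longitude: 137 + 6/60 + 7.6/3600 = 137.1021111
  hemisphere W, so the sign is −
Point 2:
  φ: degrees = first 2 digits = 0, minutes = 22.153; 0 + 22.153/60 = 0.3692167
  S ⇒ negate
  Longitude: degrees = first 3 digits = 34, minutes = 52.201; 34 + 52.201/60 = 34.8700167
  W → negative
Point 3:
  φ: 35 + 29.43/60 = 35.4905000
  S ⇒ negate
  Lon: 179 + 59.187/60 = 179.9864500
  E → positive
Point 4:
  φ: 46 + 40/60 + 4.6/3600 = 46.6679444
  hemisphere S, so the sign is −
  λ: 59′ + 49″ = 59.81667′; 168 + 59.81667/60 = 168.9969444
  W → negative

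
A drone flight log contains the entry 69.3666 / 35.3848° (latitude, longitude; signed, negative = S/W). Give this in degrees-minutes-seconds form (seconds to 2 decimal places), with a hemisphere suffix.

69°21′59.76″ N, 35°23′5.28″ E

φ: whole degrees 69; 21.99600′ → 21′ and 59.7600″
Lon: 0.384800° → 23.08800′; 0.08800 × 60 = 5.2800″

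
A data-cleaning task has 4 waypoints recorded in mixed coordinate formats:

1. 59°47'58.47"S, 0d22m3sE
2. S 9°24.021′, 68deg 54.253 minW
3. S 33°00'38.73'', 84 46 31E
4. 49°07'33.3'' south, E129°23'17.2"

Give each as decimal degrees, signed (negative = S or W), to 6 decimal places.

1. -59.799575, 0.367500
2. -9.400350, -68.904217
3. -33.010758, 84.775278
4. -49.125917, 129.388111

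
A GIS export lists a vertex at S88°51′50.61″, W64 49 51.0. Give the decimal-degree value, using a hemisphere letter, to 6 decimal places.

88.864058° S, 64.830833° W

φ: 88 + 51/60 + 50.61/3600 = 88.8640583
λ: 64 + 49/60 + 51/3600 = 64.8308333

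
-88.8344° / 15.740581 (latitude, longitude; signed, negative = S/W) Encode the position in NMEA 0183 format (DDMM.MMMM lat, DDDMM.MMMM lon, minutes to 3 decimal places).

Latitude is negative → S; |value| = 88.834400
φ: fractional part 0.834400 → 50.06400 minutes
λ: 15° + 0.740581 × 60 = 15° 44.43486′

8850.064,S / 01544.435,E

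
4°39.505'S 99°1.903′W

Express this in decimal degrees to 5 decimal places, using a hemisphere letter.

4.65842° S, 99.03172° W

Latitude: 4 + 39.505/60 = 4.658417
Lon: 1.903′ = 0.031717°; total 99.031717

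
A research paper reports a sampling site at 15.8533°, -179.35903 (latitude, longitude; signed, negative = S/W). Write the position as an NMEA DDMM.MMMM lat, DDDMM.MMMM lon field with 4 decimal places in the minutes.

1551.1980,N / 17921.5418,W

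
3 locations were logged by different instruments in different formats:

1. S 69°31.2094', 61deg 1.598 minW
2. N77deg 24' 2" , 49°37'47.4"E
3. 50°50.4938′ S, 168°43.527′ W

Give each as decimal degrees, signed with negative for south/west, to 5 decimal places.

1. -69.52016, -61.02663
2. 77.40056, 49.62983
3. -50.84156, -168.72545

Point 1:
  Latitude: 69 + 31.2094/60 = 69.520157
  hemisphere S, so the sign is −
  λ: 61 + 1.598/60 = 61.026633
  W → negative
Point 2:
  Latitude: 77 + 24/60 + 2/3600 = 77.400556
  N ⇒ keep positive
  λ: 49° + 37/60 + 47.4/3600 = 49 + 0.616667 + 0.013167 = 49.629833
  E → positive
Point 3:
  Lat: 50.4938′ = 0.841563°; total 50.841563
  S → negative
  Longitude: 43.527′ = 0.725450°; total 168.725450
  W → negative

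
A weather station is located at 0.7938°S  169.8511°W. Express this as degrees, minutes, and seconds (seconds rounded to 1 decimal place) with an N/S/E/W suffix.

0°47′37.7″ S, 169°51′4.0″ W

φ: 0.793800° → 47.62800′; 0.62800 × 60 = 37.680″
λ: whole degrees 169; 51.06600′ → 51′ and 3.960″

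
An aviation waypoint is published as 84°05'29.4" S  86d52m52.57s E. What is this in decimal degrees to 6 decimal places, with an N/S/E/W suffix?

84.091500° S, 86.881269° E

Latitude: 5′ + 29.4″ = 5.49000′; 84 + 5.49000/60 = 84.0915000
λ: 86 + 52/60 + 52.57/3600 = 86.8812694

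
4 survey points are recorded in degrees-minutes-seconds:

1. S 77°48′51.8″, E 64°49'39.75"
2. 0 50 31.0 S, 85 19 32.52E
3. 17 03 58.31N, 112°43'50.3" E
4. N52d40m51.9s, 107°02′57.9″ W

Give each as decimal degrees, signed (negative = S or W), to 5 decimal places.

Point 1:
  φ: 48′ + 51.8″ = 48.86333′; 77 + 48.86333/60 = 77.814389
  S ⇒ negate
  Lon: 64° + 49/60 + 39.75/3600 = 64 + 0.816667 + 0.011042 = 64.827708
  E ⇒ keep positive
Point 2:
  Latitude: 50′ + 31″ = 50.51667′; 0 + 50.51667/60 = 0.841944
  S ⇒ negate
  λ: 85 + 19/60 + 32.52/3600 = 85.325700
  E → positive
Point 3:
  Lat: 3′ + 58.31″ = 3.97183′; 17 + 3.97183/60 = 17.066197
  N → positive
  Lon: 112 + 43/60 + 50.3/3600 = 112.730639
  E → positive
Point 4:
  Latitude: 52° + 40/60 + 51.9/3600 = 52 + 0.666667 + 0.014417 = 52.681083
  N → positive
  λ: 107° + 2/60 + 57.9/3600 = 107 + 0.033333 + 0.016083 = 107.049417
  hemisphere W, so the sign is −

1. -77.81439, 64.82771
2. -0.84194, 85.32570
3. 17.06620, 112.73064
4. 52.68108, -107.04942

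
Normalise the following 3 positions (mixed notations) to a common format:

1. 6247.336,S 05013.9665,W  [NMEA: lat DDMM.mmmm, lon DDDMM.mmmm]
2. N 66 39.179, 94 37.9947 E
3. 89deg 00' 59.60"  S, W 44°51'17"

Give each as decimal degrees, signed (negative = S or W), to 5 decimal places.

1. -62.78893, -50.23278
2. 66.65298, 94.63325
3. -89.01656, -44.85472

Point 1:
  φ: degrees = first 2 digits = 62, minutes = 47.336; 62 + 47.336/60 = 62.788933
  S → negative
  Lon: degrees = first 3 digits = 50, minutes = 13.9665; 50 + 13.9665/60 = 50.232775
  hemisphere W, so the sign is −
Point 2:
  Lat: 66 + 39.179/60 = 66.652983
  N → positive
  λ: 94 + 37.9947/60 = 94.633245
  E → positive
Point 3:
  Lat: 89 + 0/60 + 59.6/3600 = 89.016556
  hemisphere S, so the sign is −
  Longitude: 44° + 51/60 + 17/3600 = 44 + 0.850000 + 0.004722 = 44.854722
  hemisphere W, so the sign is −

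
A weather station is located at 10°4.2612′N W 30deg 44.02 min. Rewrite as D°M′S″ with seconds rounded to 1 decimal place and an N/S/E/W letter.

φ: fractional minutes 0.26120 × 60 = 15.672″
Longitude: fractional minutes 0.02000 × 60 = 1.200″

10°04′15.7″ N, 30°44′1.2″ W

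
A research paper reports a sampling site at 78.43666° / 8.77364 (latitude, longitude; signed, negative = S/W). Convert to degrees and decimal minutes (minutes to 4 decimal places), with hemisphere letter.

Latitude: minutes = (78.436660 − 78) × 60 = 26.199600
Longitude: fractional part 0.773640 → 46.418400 minutes

78° 26.1996′ N, 8° 46.4184′ E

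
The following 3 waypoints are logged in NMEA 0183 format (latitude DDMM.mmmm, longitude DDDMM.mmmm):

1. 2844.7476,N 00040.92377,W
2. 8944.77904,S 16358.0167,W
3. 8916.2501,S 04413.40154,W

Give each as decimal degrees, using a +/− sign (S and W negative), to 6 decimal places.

Point 1:
  Lat: degrees = first 2 digits = 28, minutes = 44.7476; 28 + 44.7476/60 = 28.7457933
  N → positive
  Longitude: split at 3 digits → 000° and 40.92377′; 0 + 40.92377/60 = 0.6820628
  W ⇒ negate
Point 2:
  φ: degrees = first 2 digits = 89, minutes = 44.77904; 89 + 44.77904/60 = 89.7463173
  S ⇒ negate
  λ: degrees = first 3 digits = 163, minutes = 58.0167; 163 + 58.0167/60 = 163.9669450
  W ⇒ negate
Point 3:
  Latitude: degrees = first 2 digits = 89, minutes = 16.2501; 89 + 16.2501/60 = 89.2708350
  hemisphere S, so the sign is −
  Longitude: degrees = first 3 digits = 44, minutes = 13.40154; 44 + 13.40154/60 = 44.2233590
  W ⇒ negate

1. 28.745793, -0.682063
2. -89.746317, -163.966945
3. -89.270835, -44.223359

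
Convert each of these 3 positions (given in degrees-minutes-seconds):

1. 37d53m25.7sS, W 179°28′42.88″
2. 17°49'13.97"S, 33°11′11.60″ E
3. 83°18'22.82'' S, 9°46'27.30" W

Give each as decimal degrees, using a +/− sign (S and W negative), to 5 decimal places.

1. -37.89047, -179.47858
2. -17.82055, 33.18656
3. -83.30634, -9.77425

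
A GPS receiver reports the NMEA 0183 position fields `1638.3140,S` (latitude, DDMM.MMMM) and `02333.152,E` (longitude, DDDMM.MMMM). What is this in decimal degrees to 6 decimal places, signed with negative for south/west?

-16.638567, 23.552533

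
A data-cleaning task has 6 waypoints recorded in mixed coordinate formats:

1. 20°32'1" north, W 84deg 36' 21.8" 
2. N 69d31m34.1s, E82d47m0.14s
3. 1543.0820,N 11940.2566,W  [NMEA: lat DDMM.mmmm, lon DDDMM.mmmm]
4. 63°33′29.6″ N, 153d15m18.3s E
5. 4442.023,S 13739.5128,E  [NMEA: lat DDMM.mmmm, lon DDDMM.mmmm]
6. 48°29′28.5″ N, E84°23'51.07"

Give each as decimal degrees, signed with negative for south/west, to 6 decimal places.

1. 20.533611, -84.606056
2. 69.526139, 82.783372
3. 15.718033, -119.670943
4. 63.558222, 153.255083
5. -44.700383, 137.658547
6. 48.491250, 84.397519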